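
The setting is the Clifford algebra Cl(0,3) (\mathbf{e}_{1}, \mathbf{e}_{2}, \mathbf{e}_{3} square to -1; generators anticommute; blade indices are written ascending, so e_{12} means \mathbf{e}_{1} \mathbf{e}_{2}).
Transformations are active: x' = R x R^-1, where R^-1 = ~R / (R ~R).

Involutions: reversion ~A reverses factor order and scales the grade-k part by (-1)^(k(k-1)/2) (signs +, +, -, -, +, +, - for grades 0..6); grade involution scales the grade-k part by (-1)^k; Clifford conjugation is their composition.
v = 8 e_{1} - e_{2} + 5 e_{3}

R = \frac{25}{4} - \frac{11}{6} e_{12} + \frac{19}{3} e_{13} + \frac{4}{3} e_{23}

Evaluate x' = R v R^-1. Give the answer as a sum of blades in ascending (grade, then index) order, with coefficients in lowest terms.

~R = \frac{25}{4} + \frac{11}{6} e_{12} - \frac{19}{3} e_{13} - \frac{4}{3} e_{23}, and R ~R = \frac{1349}{16}, so R^-1 = ~R / (\frac{1349}{16}).
R v = \frac{33}{2} e_{1} - \frac{331}{12} e_{2} + \frac{967}{12} e_{3} + \frac{47}{6} e_{123}
Answer: -\frac{64420}{12141} e_{1} - \frac{51797}{12141} e_{2} + \frac{80209}{12141} e_{3}


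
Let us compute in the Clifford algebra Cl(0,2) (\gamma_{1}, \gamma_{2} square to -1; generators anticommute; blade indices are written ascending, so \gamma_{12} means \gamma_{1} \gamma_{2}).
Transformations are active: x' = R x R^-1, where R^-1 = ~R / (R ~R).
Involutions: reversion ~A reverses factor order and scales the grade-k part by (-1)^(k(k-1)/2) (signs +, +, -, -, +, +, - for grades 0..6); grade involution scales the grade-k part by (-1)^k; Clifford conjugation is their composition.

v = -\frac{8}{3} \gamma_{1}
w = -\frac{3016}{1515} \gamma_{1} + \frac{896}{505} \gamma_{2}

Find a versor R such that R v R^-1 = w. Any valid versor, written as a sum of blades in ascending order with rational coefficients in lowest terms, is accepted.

R = v + w = -\frac{2352}{505} \gamma_{1} + \frac{896}{505} \gamma_{2} works: the equal norms (-\frac{64}{9}) guarantee its sandwich swaps v into w.
Answer: -\frac{2352}{505} \gamma_{1} + \frac{896}{505} \gamma_{2}


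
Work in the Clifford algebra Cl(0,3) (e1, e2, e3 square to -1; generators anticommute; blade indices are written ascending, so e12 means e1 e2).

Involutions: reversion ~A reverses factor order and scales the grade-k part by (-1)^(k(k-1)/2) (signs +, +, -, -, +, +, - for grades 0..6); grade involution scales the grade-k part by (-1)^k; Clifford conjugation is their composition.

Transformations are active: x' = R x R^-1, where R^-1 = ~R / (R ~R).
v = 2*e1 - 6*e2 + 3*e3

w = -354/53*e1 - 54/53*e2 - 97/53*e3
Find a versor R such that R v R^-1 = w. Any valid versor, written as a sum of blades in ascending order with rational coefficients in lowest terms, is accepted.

The midline construction: v and w both square to -49, so reflecting in their sum -248/53*e1 - 372/53*e2 + 62/53*e3 exchanges them.
Answer: -248/53*e1 - 372/53*e2 + 62/53*e3


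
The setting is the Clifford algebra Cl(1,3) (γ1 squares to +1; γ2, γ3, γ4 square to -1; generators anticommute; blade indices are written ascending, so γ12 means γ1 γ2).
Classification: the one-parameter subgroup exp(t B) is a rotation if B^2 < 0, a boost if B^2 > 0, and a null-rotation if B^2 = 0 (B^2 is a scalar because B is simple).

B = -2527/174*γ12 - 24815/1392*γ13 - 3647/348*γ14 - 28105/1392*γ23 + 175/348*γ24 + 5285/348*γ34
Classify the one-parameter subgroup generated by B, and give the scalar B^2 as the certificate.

B^2 term by term: the squares give (-2527/174)^2*(γ12)^2 + (-24815/1392)^2*(γ13)^2 + (-3647/348)^2*(γ14)^2 + (-28105/1392)^2*(γ23)^2 + (175/348)^2*(γ24)^2 + (5285/348)^2*(γ34)^2 = 6385729/30276*(+1) + 615784225/1937664*(+1) + 13300609/121104*(+1) + 789891025/1937664*(-1) + 30625/121104*(-1) + 27931225/121104*(-1) = 0 (each basis 2-blade squares to minus the product of its generators' squares); cross terms between blades sharing an index anticommute and cancel; the commuting (index-disjoint) pairs give grade-4 terms 2*c*c'*(blade product), which cancel blade by blade — γ1234: -13355195/30276 + 4342625/242208 + 102498935/242208 = 0 — confirming B is simple. So B^2 = 0.
Answer: null-rotation, certificate B^2 = 0. The scalar 0 is the complete invariant here: its sign names the subgroup type.


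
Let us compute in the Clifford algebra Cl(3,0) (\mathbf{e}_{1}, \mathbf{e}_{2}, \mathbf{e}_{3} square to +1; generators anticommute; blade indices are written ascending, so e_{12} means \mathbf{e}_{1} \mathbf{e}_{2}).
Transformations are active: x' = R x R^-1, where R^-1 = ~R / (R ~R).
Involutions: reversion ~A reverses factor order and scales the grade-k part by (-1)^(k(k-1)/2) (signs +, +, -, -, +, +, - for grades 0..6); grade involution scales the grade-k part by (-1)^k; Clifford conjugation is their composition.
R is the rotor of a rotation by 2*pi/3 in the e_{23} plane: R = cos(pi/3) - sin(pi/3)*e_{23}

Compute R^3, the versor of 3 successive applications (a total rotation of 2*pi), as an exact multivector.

The rotor phase is half the rotation angle and phases add under composition, so 3 steps in the e_{23} plane accumulate phase 3*(pi/3) = \pi: R^3 = cos(\pi) - sin(\pi)*e_{23}.
cos(\pi) = -1 and sin(\pi) = 0, so R^3 = -1. The total rotation 2*pi is 1 full turn, so every vector returns to itself, yet the rotor is -1, on the OTHER sheet of the double cover (an odd number of 2*pi turns).
Answer: -1


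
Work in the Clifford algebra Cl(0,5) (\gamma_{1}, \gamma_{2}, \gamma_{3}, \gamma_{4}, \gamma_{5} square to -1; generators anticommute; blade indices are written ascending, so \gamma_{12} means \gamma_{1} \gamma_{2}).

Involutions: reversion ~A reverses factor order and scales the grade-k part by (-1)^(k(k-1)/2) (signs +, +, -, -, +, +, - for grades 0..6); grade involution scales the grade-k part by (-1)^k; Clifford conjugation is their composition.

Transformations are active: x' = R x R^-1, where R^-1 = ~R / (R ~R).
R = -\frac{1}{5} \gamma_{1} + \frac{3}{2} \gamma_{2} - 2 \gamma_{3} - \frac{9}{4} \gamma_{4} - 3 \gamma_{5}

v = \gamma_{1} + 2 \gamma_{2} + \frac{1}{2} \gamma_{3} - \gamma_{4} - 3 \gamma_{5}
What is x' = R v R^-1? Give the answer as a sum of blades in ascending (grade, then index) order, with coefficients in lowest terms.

~R = -\frac{1}{5} \gamma_{1} + \frac{3}{2} \gamma_{2} - 2 \gamma_{3} - \frac{9}{4} \gamma_{4} - 3 \gamma_{5}, and R ~R = -\frac{8141}{400}, so R^-1 = ~R / (-\frac{8141}{400}).
R v = -\frac{261}{20} - \frac{19}{10} \gamma_{12} + \frac{19}{10} \gamma_{13} + \frac{49}{20} \gamma_{14} + \frac{18}{5} \gamma_{15} + \frac{19}{4} \gamma_{23} + 3 \gamma_{24} + \frac{3}{2} \gamma_{25} + \frac{25}{8} \gamma_{34} + \frac{15}{2} \gamma_{35} + \frac{15}{4} \gamma_{45}
Answer: -\frac{10229}{8141} \gamma_{1} - \frac{622}{8141} \gamma_{2} - \frac{49901}{16282} \gamma_{3} - \frac{15349}{8141} \gamma_{4} - \frac{6897}{8141} \gamma_{5}


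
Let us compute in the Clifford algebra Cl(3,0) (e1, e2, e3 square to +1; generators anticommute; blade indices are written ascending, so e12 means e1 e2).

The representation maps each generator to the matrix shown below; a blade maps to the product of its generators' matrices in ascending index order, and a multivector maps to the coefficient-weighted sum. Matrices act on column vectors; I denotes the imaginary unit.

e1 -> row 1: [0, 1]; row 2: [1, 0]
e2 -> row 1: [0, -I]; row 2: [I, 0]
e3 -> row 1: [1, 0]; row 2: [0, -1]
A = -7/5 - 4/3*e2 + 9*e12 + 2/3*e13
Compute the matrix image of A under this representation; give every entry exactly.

Bivector images (products of the table entries): rho(e12) = rho(e1)rho(e2) = row 1: [I, 0]; row 2: [0, -I]; rho(e13) = rho(e1)rho(e3) = row 1: [0, -1]; row 2: [1, 0].
M = (-7/5)*1 + (-4/3)*rho(e2) + (9)*rho(e12) + (2/3)*rho(e13), summed entrywise (1 is the identity matrix):
Answer: row 1: [-7/5 + 9*I, -2/3 + 4*I/3]; row 2: [2/3 - 4*I/3, -7/5 - 9*I]


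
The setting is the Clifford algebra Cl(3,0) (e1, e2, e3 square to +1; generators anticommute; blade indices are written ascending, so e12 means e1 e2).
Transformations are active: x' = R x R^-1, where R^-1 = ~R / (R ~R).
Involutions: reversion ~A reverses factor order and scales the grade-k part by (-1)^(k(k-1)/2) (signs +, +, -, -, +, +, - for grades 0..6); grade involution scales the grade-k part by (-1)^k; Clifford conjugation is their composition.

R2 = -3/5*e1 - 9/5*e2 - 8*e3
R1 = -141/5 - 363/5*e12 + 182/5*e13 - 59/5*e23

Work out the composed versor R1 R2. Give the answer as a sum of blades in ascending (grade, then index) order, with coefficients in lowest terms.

Distribute over the terms of R2 (each basis-blade product reordered to ascending indices, repeated generators contracted through their squares):
R1 (-3/5*e1) = 423/25*e1 - 1089/25*e2 + 546/25*e3 + 177/25*e123
R1 (-9/5*e2) = 3267/25*e1 + 1269/25*e2 - 531/25*e3 + 1638/25*e123
R1 (-8*e3) = -1456/5*e1 + 472/5*e2 + 1128/5*e3 + 2904/5*e123
Summing the partial products and collecting blades:
Answer: -718/5*e1 + 508/5*e2 + 1131/5*e3 + 3267/5*e123


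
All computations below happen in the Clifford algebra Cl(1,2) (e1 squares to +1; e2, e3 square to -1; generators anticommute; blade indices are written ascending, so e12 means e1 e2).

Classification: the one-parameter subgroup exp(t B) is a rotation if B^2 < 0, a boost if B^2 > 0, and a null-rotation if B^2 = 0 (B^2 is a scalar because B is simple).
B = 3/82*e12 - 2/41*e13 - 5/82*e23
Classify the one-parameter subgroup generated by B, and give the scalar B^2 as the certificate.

B^2 term by term: the squares give (3/82)^2*(e12)^2 + (-2/41)^2*(e13)^2 + (-5/82)^2*(e23)^2 = 9/6724*(+1) + 4/1681*(+1) + 25/6724*(-1) = 0 (each basis 2-blade squares to minus the product of its generators' squares); cross terms between blades sharing an index anticommute and cancel. So B^2 = 0.
Answer: null-rotation, certificate B^2 = 0. B^2 = 0 is basis-independent, so its sign is the whole story.


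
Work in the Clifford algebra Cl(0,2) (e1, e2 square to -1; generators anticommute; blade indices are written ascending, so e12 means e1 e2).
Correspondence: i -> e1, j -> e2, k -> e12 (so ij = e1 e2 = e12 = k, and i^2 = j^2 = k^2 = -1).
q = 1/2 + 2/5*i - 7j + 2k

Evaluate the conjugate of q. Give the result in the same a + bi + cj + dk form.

In blades: q = 1/2 + 2/5*e1 - 7*e2 + 2*e12.
Conjugation here is Clifford conjugation: the scalar is fixed and the grade-1 and grade-2 blades all flip sign, giving 1/2 - 2/5*e1 + 7*e2 - 2*e12; translating back:
Answer: 1/2 - 2/5*i + 7j - 2k


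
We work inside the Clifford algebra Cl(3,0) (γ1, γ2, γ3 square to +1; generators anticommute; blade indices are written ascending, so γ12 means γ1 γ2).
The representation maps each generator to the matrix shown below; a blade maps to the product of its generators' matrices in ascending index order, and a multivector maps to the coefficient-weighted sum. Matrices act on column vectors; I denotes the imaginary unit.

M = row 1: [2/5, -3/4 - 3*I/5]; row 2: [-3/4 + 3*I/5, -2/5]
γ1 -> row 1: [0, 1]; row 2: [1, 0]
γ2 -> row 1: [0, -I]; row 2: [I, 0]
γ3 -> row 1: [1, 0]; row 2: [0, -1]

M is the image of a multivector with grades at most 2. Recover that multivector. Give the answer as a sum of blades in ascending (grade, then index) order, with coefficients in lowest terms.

Method: 1, rho(γ1), rho(γ2), rho(γ3) form a trace-orthogonal basis of the 2x2 complex matrices (tr(X Y) = 2 if X = Y, else 0), so M = m0*1 + m1*rho(γ1) + m2*rho(γ2) + m3*rho(γ3) with m0 = tr(M)/2 = 0, m1 = tr(M rho(γ1))/2 = -3/4, m2 = tr(M rho(γ2))/2 = 3/5, m3 = tr(M rho(γ3))/2 = 2/5.
Multiplying table entries, the bivector images are rho(γ12) = I*rho(γ3), rho(γ13) = -I*rho(γ2), rho(γ23) = I*rho(γ1); with real blade coefficients the real parts of m0..m3 are the coefficients of 1, γ1, γ2, γ3 and the imaginary parts give the bivectors (γ23: Im m1, γ13: -Im m2, γ12: Im m3).
Answer: -3/4*γ1 + 3/5*γ2 + 2/5*γ3


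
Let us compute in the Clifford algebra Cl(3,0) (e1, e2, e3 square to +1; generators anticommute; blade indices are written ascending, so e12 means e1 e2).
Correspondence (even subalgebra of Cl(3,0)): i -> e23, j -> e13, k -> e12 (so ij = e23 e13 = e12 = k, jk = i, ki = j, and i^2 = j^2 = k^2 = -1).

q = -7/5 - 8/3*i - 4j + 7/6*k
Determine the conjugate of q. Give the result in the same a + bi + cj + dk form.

In blades: q = -7/5 + 7/6*e12 - 4*e13 - 8/3*e23.
Quaternion conjugation is reversion on the even subalgebra: the scalar is fixed and every grade-2 blade flips sign, giving -7/5 - 7/6*e12 + 4*e13 + 8/3*e23; translating back:
Answer: -7/5 + 8/3*i + 4j - 7/6*k


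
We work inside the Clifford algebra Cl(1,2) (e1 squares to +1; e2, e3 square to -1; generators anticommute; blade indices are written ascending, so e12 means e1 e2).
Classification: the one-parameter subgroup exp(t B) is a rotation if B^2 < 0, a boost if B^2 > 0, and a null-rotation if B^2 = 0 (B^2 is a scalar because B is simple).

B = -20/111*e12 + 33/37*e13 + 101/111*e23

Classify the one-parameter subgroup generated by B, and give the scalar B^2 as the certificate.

B^2 term by term: the squares give (-20/111)^2*(e12)^2 + (33/37)^2*(e13)^2 + (101/111)^2*(e23)^2 = 400/12321*(+1) + 1089/1369*(+1) + 10201/12321*(-1) = 0 (each basis 2-blade squares to minus the product of its generators' squares); cross terms between blades sharing an index anticommute and cancel. So B^2 = 0.
Answer: null-rotation, certificate B^2 = 0. The scalar 0 is the complete invariant here: its sign names the subgroup type.


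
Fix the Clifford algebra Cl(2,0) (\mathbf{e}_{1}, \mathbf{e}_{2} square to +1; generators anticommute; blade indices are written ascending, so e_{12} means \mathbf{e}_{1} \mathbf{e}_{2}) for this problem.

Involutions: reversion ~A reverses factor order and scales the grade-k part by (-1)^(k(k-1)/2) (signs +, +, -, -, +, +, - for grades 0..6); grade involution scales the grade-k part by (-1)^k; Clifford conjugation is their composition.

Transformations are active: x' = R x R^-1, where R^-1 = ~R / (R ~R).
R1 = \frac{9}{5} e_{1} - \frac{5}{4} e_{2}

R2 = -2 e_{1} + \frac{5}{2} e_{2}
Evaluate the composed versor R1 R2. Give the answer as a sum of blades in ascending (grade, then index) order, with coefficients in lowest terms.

Distribute over the terms of R1 (each basis-blade product reordered to ascending indices, repeated generators contracted through their squares):
(\frac{9}{5} e_{1}) R2 = -\frac{18}{5} + \frac{9}{2} e_{12}
(-\frac{5}{4} e_{2}) R2 = -\frac{25}{8} - \frac{5}{2} e_{12}
Summing the partial products and collecting blades:
Answer: -\frac{269}{40} + 2 e_{12}


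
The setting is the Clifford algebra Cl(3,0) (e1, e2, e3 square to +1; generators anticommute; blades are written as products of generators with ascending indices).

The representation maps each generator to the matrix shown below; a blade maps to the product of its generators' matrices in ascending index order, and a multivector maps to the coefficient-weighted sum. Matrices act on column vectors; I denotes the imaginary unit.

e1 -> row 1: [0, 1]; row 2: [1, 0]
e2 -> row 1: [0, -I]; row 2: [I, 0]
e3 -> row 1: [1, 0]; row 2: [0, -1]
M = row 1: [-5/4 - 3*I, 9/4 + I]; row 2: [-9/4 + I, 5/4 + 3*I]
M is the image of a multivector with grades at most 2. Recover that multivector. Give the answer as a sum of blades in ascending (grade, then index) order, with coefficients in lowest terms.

Method: 1, rho(e1), rho(e2), rho(e3) form a trace-orthogonal basis of the 2x2 complex matrices (tr(X Y) = 2 if X = Y, else 0), so M = m0*1 + m1*rho(e1) + m2*rho(e2) + m3*rho(e3) with m0 = tr(M)/2 = 0, m1 = tr(M rho(e1))/2 = I, m2 = tr(M rho(e2))/2 = 9*I/4, m3 = tr(M rho(e3))/2 = -5/4 - 3*I.
Multiplying table entries, the bivector images are rho(e1 e2) = I*rho(e3), rho(e1 e3) = -I*rho(e2), rho(e2 e3) = I*rho(e1); with real blade coefficients the real parts of m0..m3 are the coefficients of 1, e1, e2, e3 and the imaginary parts give the bivectors (e2 e3: Im m1, e1 e3: -Im m2, e1 e2: Im m3).
Answer: -5/4*e3 - 3*e1 e2 - 9/4*e1 e3 + e2 e3


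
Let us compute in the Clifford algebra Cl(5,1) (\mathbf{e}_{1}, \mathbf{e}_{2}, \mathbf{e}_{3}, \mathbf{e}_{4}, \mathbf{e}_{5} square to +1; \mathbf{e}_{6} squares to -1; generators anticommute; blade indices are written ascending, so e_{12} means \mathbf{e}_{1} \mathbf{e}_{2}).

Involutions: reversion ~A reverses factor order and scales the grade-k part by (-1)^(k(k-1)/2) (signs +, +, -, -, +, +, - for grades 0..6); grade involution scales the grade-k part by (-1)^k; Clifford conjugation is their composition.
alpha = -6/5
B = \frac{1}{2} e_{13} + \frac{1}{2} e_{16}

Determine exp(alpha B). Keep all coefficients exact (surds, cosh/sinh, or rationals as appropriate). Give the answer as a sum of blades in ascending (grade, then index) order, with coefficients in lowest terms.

B^2 term by term: the squares give (\frac{1}{2})^2*(e_{13})^2 + (\frac{1}{2})^2*(e_{16})^2 = \frac{1}{4}*(-1) + \frac{1}{4}*(+1) = 0 (each basis 2-blade squares to minus the product of its generators' squares); cross terms between blades sharing an index anticommute and cancel. So B^2 = 0.
B^2 = 0, so the series closes: exp(alpha B) = 1 + alpha B (parabolic case).
Answer: 1 - \frac{3}{5} e_{13} - \frac{3}{5} e_{16}


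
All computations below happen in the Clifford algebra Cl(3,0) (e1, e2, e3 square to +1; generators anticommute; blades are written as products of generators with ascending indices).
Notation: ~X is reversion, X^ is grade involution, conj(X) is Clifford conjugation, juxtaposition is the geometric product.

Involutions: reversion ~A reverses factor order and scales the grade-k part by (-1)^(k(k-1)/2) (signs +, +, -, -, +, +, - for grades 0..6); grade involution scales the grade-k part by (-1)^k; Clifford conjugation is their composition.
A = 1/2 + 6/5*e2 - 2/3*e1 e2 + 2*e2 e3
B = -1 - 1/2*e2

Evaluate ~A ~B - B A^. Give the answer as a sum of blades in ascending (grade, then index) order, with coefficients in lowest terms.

first term: -11/10 - 1/3*e1 - 29/20*e2 - e3 - 2/3*e1 e2 + 2*e2 e3
second term: 1/10 - 1/3*e1 + 19/20*e2 - e3 + 2/3*e1 e2 - 2*e2 e3
Answer: -6/5 - 12/5*e2 - 4/3*e1 e2 + 4*e2 e3


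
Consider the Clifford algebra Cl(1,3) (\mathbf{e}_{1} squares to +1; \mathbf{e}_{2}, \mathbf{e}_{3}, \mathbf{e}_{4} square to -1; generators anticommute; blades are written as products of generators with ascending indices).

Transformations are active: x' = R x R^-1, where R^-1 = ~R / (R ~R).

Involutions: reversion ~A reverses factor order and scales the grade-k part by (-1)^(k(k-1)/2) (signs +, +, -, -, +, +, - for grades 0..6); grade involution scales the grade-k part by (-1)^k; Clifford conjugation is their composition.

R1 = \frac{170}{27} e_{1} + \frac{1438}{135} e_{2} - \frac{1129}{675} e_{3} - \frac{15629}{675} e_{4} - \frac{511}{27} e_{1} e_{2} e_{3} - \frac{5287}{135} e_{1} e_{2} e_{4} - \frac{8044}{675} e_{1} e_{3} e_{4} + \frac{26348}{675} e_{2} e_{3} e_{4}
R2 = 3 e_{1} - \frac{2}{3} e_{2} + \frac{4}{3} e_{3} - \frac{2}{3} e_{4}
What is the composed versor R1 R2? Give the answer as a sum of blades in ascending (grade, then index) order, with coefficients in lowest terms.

Distribute over the terms of R2 (each basis-blade product reordered to ascending indices, repeated generators contracted through their squares):
R1 (3 e_{1}) = \frac{170}{9} - \frac{1438}{45} e_{1} e_{2} + \frac{1129}{225} e_{1} e_{3} + \frac{15629}{225} e_{1} e_{4} - \frac{511}{9} e_{2} e_{3} - \frac{5287}{45} e_{2} e_{4} - \frac{8044}{225} e_{3} e_{4} - \frac{26348}{225} e_{1} e_{2} e_{3} e_{4}
R1 (-\frac{2}{3} e_{2}) = \frac{2876}{405} - \frac{340}{81} e_{1} e_{2} + \frac{1022}{81} e_{1} e_{3} + \frac{10574}{405} e_{1} e_{4} - \frac{2258}{2025} e_{2} e_{3} - \frac{31258}{2025} e_{2} e_{4} + \frac{52696}{2025} e_{3} e_{4} + \frac{16088}{2025} e_{1} e_{2} e_{3} e_{4}
R1 (\frac{4}{3} e_{3}) = \frac{4516}{2025} + \frac{2044}{81} e_{1} e_{2} + \frac{680}{81} e_{1} e_{3} - \frac{32176}{2025} e_{1} e_{4} + \frac{5752}{405} e_{2} e_{3} + \frac{105392}{2025} e_{2} e_{4} + \frac{62516}{2025} e_{3} e_{4} + \frac{21148}{405} e_{1} e_{2} e_{3} e_{4}
R1 (-\frac{2}{3} e_{4}) = -\frac{31258}{2025} - \frac{10574}{405} e_{1} e_{2} - \frac{16088}{2025} e_{1} e_{3} - \frac{340}{81} e_{1} e_{4} + \frac{52696}{2025} e_{2} e_{3} - \frac{2876}{405} e_{2} e_{4} + \frac{2258}{2025} e_{3} e_{4} + \frac{1022}{81} e_{1} e_{2} e_{3} e_{4}
Summing the partial products and collecting blades:
Answer: \frac{25888}{2025} - \frac{14996}{405} e_{1} e_{2} + \frac{36623}{2025} e_{1} e_{3} + \frac{30571}{405} e_{1} e_{4} - \frac{35777}{2025} e_{2} e_{3} - \frac{59387}{675} e_{2} e_{4} + \frac{45074}{2025} e_{3} e_{4} - \frac{29918}{675} e_{1} e_{2} e_{3} e_{4}


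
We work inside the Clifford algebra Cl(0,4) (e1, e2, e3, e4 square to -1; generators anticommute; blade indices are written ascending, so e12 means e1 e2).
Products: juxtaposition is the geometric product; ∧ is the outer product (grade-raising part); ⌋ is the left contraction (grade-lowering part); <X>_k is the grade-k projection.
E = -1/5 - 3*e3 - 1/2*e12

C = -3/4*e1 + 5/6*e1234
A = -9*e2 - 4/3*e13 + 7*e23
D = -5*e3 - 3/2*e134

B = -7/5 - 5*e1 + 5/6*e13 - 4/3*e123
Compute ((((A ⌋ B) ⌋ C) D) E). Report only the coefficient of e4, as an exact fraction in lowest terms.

step 1: 10/9 + 28/3*e1 + 16/9*e2 + 12*e13
step 2: 7 - 5/6*e1 + 10*e24 + 40/27*e134 - 70/9*e234 + 25/27*e1234
step 3: -20/9 + 25/18*e2 - 35*e3 + 35/3*e12 + 25/6*e13 - 200/27*e14 + 350/9*e24 - 5/4*e34 - 15*e123 - 125/27*e124 - 21/2*e134 + 50*e234
step 4: -1777/18 + 425/36*e1 - 5/18*e2 + 37/6*e3 + 155/108*e4 - 416/9*e12 - 5/6*e13 + 731/54*e14 - 25/12*e23 - 4360/27*e24 + 1/4*e34 - 29/2*e123 + 25/27*e124 - 4061/90*e134 + 1217/12*e234 - 955/72*e1234
Answer: 155/108


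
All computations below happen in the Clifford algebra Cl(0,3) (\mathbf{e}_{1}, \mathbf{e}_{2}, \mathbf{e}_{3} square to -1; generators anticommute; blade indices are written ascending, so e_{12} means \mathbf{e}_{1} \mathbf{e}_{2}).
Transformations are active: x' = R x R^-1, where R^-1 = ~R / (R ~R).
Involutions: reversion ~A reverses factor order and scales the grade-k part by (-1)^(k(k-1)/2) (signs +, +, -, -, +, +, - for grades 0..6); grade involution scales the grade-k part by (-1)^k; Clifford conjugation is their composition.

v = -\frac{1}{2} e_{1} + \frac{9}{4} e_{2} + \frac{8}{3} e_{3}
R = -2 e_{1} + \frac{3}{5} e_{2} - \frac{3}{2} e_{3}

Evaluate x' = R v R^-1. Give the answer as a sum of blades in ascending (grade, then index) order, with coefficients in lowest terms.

~R = -2 e_{1} + \frac{3}{5} e_{2} - \frac{3}{2} e_{3}, and R ~R = -\frac{661}{100}, so R^-1 = ~R / (-\frac{661}{100}).
R v = \frac{33}{20} - \frac{21}{5} e_{12} - \frac{73}{12} e_{13} + \frac{199}{40} e_{23}
Answer: \frac{1981}{1322} e_{1} - \frac{6741}{2644} e_{2} - \frac{3803}{1983} e_{3}


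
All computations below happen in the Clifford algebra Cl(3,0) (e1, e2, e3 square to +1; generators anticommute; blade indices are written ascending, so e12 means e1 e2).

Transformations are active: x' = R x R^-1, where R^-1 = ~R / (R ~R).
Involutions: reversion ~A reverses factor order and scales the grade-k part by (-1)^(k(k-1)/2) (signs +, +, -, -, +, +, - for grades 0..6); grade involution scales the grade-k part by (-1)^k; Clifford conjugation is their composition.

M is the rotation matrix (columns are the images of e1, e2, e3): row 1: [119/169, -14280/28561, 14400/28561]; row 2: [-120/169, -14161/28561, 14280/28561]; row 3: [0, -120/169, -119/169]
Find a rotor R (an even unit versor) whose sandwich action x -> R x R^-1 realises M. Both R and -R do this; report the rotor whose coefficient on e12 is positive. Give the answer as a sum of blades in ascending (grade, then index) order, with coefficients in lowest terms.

Method: write R = a + b12*e12 + b13*e13 + b23*e23 with a^2 + b12^2 + b13^2 + b23^2 = 1 (so R^-1 = ~R). Expanding the columns R e_j ~R gives tr M = 4a^2 - 1 and, from the antisymmetric part, M21 - M12 = -4a*b12, M13 - M31 = 4a*b13, M32 - M23 = -4a*b23.
Here tr M = -14161/28561, so a^2 = (1 + tr M)/4 = 3600/28561 and a = ±60/169. Taking a = 60/169: M21 - M12 = -6000/28561, M13 - M31 = 14400/28561, M32 - M23 = -34560/28561, giving b12 = 25/169, b13 = 60/169, b23 = 144/169, i.e. R = 60/169 + 25/169*e12 + 60/169*e13 + 144/169*e23.
Its e12 coefficient is already positive.
Answer: 60/169 + 25/169*e12 + 60/169*e13 + 144/169*e23. Recall the cover is two-to-one: with M of trace -14161/28561, both preimages act alike, and the stated e12 sign chooses the sheet.


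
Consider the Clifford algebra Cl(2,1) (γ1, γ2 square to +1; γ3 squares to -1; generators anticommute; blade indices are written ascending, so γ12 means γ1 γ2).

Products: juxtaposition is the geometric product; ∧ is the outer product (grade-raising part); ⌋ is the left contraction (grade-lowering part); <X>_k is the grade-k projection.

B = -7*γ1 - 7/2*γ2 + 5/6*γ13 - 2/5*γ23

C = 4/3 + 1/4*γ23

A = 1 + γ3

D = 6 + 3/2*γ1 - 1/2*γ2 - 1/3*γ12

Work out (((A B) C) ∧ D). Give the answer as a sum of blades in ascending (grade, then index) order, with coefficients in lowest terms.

step 1: -37/6*γ1 - 39/10*γ2 + 47/6*γ13 + 31/10*γ23
step 2: 31/40 - 74/9*γ1 - 26/5*γ2 - 39/40*γ3 + 47/24*γ12 + 94/9*γ13 + 62/15*γ23 - 37/24*γ123
step 3: 93/20 - 11561/240*γ1 - 2527/80*γ2 - 117/20*γ3 + 1685/72*γ12 + 15391/240*γ13 + 389/16*γ23 + 899/360*γ123
Answer: 93/20 - 11561/240*γ1 - 2527/80*γ2 - 117/20*γ3 + 1685/72*γ12 + 15391/240*γ13 + 389/16*γ23 + 899/360*γ123


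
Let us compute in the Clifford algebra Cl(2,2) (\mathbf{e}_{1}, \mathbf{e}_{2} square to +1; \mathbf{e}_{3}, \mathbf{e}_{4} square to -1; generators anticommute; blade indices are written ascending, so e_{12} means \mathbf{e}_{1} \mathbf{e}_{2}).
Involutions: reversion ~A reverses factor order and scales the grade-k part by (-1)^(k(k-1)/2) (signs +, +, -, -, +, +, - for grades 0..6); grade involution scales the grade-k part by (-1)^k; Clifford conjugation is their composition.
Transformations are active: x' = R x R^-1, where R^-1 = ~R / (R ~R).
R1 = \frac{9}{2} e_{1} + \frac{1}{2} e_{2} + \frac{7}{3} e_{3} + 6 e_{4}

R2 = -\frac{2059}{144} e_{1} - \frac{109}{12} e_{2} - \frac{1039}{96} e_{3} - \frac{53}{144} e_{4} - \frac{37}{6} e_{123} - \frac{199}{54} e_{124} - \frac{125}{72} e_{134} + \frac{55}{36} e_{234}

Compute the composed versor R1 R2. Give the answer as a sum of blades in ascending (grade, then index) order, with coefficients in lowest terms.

Distribute over the terms of R1 (each basis-blade product reordered to ascending indices, repeated generators contracted through their squares):
(\frac{9}{2} e_{1}) R2 = -\frac{2059}{32} - \frac{327}{8} e_{12} - \frac{3117}{64} e_{13} - \frac{53}{32} e_{14} - \frac{111}{4} e_{23} - \frac{199}{12} e_{24} - \frac{125}{16} e_{34} + \frac{55}{8} e_{1234}
(\frac{1}{2} e_{2}) R2 = -\frac{109}{24} + \frac{2059}{288} e_{12} + \frac{37}{12} e_{13} + \frac{199}{108} e_{14} - \frac{1039}{192} e_{23} - \frac{53}{288} e_{24} + \frac{55}{72} e_{34} + \frac{125}{144} e_{1234}
(\frac{7}{3} e_{3}) R2 = \frac{7273}{288} + \frac{259}{18} e_{12} + \frac{14413}{432} e_{13} - \frac{875}{216} e_{14} + \frac{763}{36} e_{23} + \frac{385}{108} e_{24} - \frac{371}{432} e_{34} - \frac{1393}{162} e_{1234}
(6 e_{4}) R2 = \frac{53}{24} + \frac{199}{9} e_{12} + \frac{125}{12} e_{13} + \frac{2059}{24} e_{14} - \frac{55}{6} e_{23} + \frac{109}{2} e_{24} + \frac{1039}{16} e_{34} + 37 e_{1234}
Summing the partial products and collecting blades:
Answer: -\frac{5965}{144} + \frac{799}{288} e_{12} - \frac{3179}{1728} e_{13} + \frac{7865}{96} e_{14} - \frac{12173}{576} e_{23} + \frac{35681}{864} e_{24} + \frac{24637}{432} e_{34} + \frac{46843}{1296} e_{1234}


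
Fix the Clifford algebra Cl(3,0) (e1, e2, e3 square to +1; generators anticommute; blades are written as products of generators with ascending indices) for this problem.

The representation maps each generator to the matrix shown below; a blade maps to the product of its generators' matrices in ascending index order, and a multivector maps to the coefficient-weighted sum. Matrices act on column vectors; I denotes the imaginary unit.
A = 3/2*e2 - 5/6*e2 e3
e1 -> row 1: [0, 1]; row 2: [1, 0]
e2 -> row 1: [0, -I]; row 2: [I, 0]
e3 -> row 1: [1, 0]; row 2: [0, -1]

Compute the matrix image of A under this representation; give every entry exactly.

Bivector images (products of the table entries): rho(e2 e3) = rho(e2)rho(e3) = row 1: [0, I]; row 2: [I, 0].
M = (3/2)*rho(e2) + (-5/6)*rho(e2 e3), summed entrywise:
Answer: row 1: [0, -7*I/3]; row 2: [2*I/3, 0]


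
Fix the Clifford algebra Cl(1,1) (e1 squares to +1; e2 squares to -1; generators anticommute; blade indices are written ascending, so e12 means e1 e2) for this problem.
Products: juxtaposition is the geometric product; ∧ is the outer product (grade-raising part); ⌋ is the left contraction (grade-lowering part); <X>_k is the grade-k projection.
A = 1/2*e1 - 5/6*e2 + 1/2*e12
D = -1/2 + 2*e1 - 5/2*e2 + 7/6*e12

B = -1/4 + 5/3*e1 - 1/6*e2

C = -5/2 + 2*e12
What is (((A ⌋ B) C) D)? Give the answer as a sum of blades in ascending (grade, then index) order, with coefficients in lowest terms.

step 1: 25/36
step 2: -125/72 + 25/18*e12
step 3: 1075/432 + 25/16*e2 - 1175/432*e12
Answer: 1075/432 + 25/16*e2 - 1175/432*e12


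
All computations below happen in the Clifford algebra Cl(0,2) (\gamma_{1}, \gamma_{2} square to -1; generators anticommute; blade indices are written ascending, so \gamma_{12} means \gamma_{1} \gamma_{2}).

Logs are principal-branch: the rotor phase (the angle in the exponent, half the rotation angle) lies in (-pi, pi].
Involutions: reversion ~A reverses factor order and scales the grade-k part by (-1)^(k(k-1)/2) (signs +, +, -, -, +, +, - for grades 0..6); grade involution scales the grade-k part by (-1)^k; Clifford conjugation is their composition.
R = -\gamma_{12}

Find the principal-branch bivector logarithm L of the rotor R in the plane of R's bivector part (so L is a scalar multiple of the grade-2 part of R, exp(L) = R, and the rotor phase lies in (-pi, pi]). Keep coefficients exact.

The scalar part of R is 0, so the principal-branch rotor phase is pinned; divide the bivector part by its sine to get the unit plane — L is the phase times that plane.
Concretely: cos(phase) = 0 gives phase = ±\frac{\pi}{2}, and since phase/sin(phase) is even the sign is immaterial: L = (phase/sin(phase)) * <R>_2 = (\frac{\pi}{2}) * <R>_2.
Answer: - \frac{\pi}{2} \gamma_{12}


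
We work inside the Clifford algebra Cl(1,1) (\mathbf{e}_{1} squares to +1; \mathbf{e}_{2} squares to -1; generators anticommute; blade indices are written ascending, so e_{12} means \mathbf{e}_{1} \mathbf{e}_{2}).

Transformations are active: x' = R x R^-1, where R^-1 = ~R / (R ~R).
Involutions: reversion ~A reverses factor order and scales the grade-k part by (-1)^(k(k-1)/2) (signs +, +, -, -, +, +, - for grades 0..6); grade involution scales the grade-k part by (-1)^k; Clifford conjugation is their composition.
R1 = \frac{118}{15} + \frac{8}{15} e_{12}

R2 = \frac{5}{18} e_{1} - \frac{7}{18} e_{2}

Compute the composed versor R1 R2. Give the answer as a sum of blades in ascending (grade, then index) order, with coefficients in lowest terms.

Distribute over the terms of R1 (each basis-blade product reordered to ascending indices, repeated generators contracted through their squares):
(\frac{118}{15}) R2 = \frac{59}{27} e_{1} - \frac{413}{135} e_{2}
(\frac{8}{15} e_{12}) R2 = \frac{28}{135} e_{1} - \frac{4}{27} e_{2}
Summing the partial products and collecting blades:
Answer: \frac{323}{135} e_{1} - \frac{433}{135} e_{2}


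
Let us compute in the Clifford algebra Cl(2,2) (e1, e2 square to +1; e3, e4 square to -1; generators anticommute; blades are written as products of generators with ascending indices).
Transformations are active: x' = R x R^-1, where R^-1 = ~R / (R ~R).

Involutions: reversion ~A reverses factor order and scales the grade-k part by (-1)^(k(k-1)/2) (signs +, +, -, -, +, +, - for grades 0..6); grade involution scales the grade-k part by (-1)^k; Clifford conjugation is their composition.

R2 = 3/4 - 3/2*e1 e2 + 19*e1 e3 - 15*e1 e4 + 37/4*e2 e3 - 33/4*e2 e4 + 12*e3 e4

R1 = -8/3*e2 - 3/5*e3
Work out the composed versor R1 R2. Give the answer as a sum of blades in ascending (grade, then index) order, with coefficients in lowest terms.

Distribute over the terms of R1 (each basis-blade product reordered to ascending indices, repeated generators contracted through their squares):
(-8/3*e2) R2 = -4*e1 - 2*e2 - 74/3*e3 + 22*e4 + 152/3*e1 e2 e3 - 40*e1 e2 e4 - 32*e2 e3 e4
(-3/5*e3) R2 = -57/5*e1 - 111/20*e2 - 9/20*e3 + 36/5*e4 + 9/10*e1 e2 e3 - 9*e1 e3 e4 - 99/20*e2 e3 e4
Summing the partial products and collecting blades:
Answer: -77/5*e1 - 151/20*e2 - 1507/60*e3 + 146/5*e4 + 1547/30*e1 e2 e3 - 40*e1 e2 e4 - 9*e1 e3 e4 - 739/20*e2 e3 e4


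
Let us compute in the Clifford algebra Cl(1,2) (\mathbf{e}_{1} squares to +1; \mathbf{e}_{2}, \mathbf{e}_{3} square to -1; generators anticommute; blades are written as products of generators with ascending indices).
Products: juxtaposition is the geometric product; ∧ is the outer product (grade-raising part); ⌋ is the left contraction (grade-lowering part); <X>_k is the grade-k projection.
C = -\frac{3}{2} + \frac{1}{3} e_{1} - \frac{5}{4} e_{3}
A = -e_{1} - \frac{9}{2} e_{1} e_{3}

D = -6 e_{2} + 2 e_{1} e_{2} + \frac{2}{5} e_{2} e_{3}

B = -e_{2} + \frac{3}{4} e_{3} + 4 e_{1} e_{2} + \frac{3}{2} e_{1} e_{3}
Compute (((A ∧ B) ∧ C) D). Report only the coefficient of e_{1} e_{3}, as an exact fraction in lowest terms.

step 1: e_{1} e_{2} - \frac{3}{4} e_{1} e_{3} - \frac{9}{2} e_{1} e_{2} e_{3}
step 2: -\frac{3}{2} e_{1} e_{2} + \frac{9}{8} e_{1} e_{3} + \frac{11}{2} e_{1} e_{2} e_{3}
step 3: -3 - \frac{56}{5} e_{1} + 11 e_{3} + \frac{9}{20} e_{1} e_{2} - \frac{162}{5} e_{1} e_{3} + \frac{9}{4} e_{2} e_{3} + \frac{27}{4} e_{1} e_{2} e_{3}
Answer: -\frac{162}{5}


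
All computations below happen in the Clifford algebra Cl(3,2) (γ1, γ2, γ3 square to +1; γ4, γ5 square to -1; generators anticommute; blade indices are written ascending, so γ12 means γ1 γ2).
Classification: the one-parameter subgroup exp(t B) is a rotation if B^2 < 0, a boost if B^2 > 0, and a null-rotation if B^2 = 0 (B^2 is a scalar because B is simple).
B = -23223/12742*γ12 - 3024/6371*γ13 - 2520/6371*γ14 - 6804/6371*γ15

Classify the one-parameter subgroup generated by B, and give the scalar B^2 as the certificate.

B^2 term by term: the squares give (-23223/12742)^2*(γ12)^2 + (-3024/6371)^2*(γ13)^2 + (-2520/6371)^2*(γ14)^2 + (-6804/6371)^2*(γ15)^2 = 539307729/162358564*(-1) + 9144576/40589641*(-1) + 6350400/40589641*(+1) + 46294416/40589641*(+1) = -9/4 (each basis 2-blade squares to minus the product of its generators' squares); cross terms between blades sharing an index anticommute and cancel. So B^2 = -9/4.
Answer: rotation, certificate B^2 = -9/4. Why this suffices: the scalar -9/4 survives any versor conjugation, so its sign alone determines the class however B is presented.


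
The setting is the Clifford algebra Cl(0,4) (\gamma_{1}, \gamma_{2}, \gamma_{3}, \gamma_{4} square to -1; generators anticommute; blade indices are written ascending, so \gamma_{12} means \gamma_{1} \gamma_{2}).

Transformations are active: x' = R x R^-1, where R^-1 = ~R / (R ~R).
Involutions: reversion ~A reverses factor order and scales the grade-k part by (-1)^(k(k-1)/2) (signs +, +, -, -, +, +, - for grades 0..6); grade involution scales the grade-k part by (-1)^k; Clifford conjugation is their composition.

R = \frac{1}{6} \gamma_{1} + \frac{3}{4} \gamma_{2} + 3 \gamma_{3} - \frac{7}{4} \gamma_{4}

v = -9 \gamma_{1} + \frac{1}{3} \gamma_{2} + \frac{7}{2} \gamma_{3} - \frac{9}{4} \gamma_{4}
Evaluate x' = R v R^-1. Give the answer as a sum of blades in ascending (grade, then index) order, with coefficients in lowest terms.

~R = \frac{1}{6} \gamma_{1} + \frac{3}{4} \gamma_{2} + 3 \gamma_{3} - \frac{7}{4} \gamma_{4}, and R ~R = -\frac{911}{72}, so R^-1 = ~R / (-\frac{911}{72}).
R v = -\frac{211}{16} + \frac{245}{36} \gamma_{12} + \frac{331}{12} \gamma_{13} - \frac{129}{8} \gamma_{14} + \frac{13}{8} \gamma_{23} - \frac{53}{48} \gamma_{24} - \frac{5}{8} \gamma_{34}
Answer: \frac{17031}{1822} \gamma_{1} + \frac{13447}{10932} \gamma_{2} + \frac{5017}{1822} \gamma_{3} - \frac{2547}{1822} \gamma_{4}


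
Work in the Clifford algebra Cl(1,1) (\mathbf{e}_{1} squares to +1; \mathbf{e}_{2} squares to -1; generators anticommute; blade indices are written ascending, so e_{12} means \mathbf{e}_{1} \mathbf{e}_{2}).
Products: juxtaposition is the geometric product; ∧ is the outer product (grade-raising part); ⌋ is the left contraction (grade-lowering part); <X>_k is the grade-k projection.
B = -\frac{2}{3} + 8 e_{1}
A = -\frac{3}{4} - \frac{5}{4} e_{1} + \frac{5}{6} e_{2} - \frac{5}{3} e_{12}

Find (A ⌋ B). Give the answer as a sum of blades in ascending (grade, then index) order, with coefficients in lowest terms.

step 1: -\frac{19}{2} - 6 e_{1}
Answer: -\frac{19}{2} - 6 e_{1}


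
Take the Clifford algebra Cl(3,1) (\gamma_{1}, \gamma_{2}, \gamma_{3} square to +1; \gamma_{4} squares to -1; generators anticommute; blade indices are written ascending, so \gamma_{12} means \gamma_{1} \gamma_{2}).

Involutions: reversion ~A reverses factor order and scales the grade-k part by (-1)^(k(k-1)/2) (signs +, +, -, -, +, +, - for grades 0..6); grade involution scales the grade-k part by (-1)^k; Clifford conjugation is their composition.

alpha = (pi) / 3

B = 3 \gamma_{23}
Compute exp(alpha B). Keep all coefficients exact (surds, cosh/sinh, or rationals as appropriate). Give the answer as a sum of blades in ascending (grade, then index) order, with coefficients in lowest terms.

B^2 = (3)^2*(\gamma_{23})^2 = 9*(-1) = -9 (a basis 2-blade squares to minus the product of its generators' squares).
B^2 = -9 — B^2 < 0, so the exponential closes trigonometrically: l = 3, alpha*l = \pi, so exp(alpha B) = cos(\pi) + (sin(\pi)/3)*B = -1 + (0)*B.
Answer: -1


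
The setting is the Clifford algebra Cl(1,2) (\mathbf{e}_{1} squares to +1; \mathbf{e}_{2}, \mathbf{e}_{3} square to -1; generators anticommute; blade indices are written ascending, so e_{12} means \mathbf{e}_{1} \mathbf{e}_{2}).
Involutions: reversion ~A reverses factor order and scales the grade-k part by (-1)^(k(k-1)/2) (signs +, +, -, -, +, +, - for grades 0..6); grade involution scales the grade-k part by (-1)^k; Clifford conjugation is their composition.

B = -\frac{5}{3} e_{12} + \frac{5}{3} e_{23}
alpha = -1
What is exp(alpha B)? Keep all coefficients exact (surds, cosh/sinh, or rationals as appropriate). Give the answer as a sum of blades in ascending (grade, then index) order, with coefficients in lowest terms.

B^2 term by term: the squares give (-\frac{5}{3})^2*(e_{12})^2 + (\frac{5}{3})^2*(e_{23})^2 = \frac{25}{9}*(+1) + \frac{25}{9}*(-1) = 0 (each basis 2-blade squares to minus the product of its generators' squares); cross terms between blades sharing an index anticommute and cancel. So B^2 = 0.
B^2 = 0, hence only two terms survive: exp(alpha B) = 1 + alpha B (parabolic case).
Answer: 1 + \frac{5}{3} e_{12} - \frac{5}{3} e_{23}


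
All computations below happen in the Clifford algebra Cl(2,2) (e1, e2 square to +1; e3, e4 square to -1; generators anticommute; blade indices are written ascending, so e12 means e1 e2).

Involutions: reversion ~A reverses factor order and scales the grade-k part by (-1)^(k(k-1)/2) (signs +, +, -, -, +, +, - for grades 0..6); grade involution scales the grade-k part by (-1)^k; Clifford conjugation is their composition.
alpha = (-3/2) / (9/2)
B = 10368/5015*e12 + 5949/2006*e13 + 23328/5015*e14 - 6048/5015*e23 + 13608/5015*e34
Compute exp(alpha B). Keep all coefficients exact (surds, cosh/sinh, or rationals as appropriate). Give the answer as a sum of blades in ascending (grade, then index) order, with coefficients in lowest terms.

B^2 term by term: the squares give (10368/5015)^2*(e12)^2 + (5949/2006)^2*(e13)^2 + (23328/5015)^2*(e14)^2 + (-6048/5015)^2*(e23)^2 + (13608/5015)^2*(e34)^2 = 107495424/25150225*(-1) + 35390601/4024036*(+1) + 544195584/25150225*(+1) + 36578304/25150225*(+1) + 185177664/25150225*(-1) = 81/4 (each basis 2-blade squares to minus the product of its generators' squares); cross terms between blades sharing an index anticommute and cancel; the commuting (index-disjoint) pairs give grade-4 terms 2*c*c'*(blade product), which cancel blade by blade — e1234: 282175488/25150225 - 282175488/25150225 = 0 — confirming B is simple. So B^2 = 81/4.
B^2 = 81/4 — a positive square means the series sums to a boost: l = 9/2, alpha*l = -3/2, so exp(alpha B) = cosh(-3/2) + (sinh(-3/2)/(9/2))*B = cosh(3/2) + (-2*sinh(3/2)/9)*B.
Answer: cosh(3/2) - 2304*sinh(3/2)/5015*e12 - 661*sinh(3/2)/1003*e13 - 5184*sinh(3/2)/5015*e14 + 1344*sinh(3/2)/5015*e23 - 3024*sinh(3/2)/5015*e34
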